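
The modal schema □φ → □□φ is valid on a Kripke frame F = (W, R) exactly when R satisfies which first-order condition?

Suppose □φ→□□φ is valid. Take Rxy, Ryz and set V(φ)={w : Rxw}. Then □φ at x, so □□φ at x, so □φ at y, so φ at z, i.e. Rxz.
Conversely, any frame satisfying ∀x ∀y ∀z (Rxy ∧ Ryz → Rxz) validates the schema.
So the correspondent is transitivity.

transitivity: ∀x ∀y ∀z (Rxy ∧ Ryz → Rxz)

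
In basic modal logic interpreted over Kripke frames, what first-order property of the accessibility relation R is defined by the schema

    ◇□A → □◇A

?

Suppose ◇□A→□◇A is valid. Take Rxy, Rxz and set V(A)={w : Ryw}. Then □A at y so ◇□A at x, so □◇A at x, so ◇A at z, giving w with Rzw and Ryw.
Conversely, any frame satisfying ∀x ∀y ∀z (Rxy ∧ Rxz → ∃w (Ryw ∧ Rzw)) validates the schema.
So the correspondent is convergence.

convergence: ∀x ∀y ∀z (Rxy ∧ Rxz → ∃w (Ryw ∧ Rzw))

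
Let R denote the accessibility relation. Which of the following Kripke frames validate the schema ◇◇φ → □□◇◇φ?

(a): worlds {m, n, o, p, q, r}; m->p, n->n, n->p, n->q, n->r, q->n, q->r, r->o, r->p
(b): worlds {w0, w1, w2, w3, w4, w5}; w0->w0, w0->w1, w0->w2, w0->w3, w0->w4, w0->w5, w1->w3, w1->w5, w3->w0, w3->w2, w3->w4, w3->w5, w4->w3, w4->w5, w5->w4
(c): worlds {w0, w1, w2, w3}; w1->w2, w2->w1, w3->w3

(c)

This is the axiom for a generalized confluence (Geach) condition; its first-order frame correspondent is ∀x ∀y ∀z ((xR²y ∧ xR²z) → ∃w (y = w ∧ zR²w)).
(a): fails — nR²n, nR²o but no w with n=w and oR²w.
(b): fails — w0R²w0, w0R²w2 but no w with w0=w and w2R²w.
(c): ✓.
Valid on: (c).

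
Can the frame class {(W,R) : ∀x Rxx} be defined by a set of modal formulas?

The condition is reflexivity. A defining modal formula is □q → q.
Suppose □q→q is valid. At any x set V(q)={w : Rxw}. Then □q holds at x, so q holds at x, i.e. Rxx.

Yes, by □q → q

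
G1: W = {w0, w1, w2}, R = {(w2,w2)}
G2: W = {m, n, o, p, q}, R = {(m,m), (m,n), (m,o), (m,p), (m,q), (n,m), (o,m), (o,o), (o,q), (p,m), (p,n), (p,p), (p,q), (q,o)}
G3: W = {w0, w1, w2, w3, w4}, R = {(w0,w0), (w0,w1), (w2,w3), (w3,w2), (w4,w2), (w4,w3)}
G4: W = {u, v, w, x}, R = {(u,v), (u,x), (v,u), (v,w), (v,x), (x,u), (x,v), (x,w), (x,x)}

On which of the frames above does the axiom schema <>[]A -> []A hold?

The schema corresponds to the Euclidean property: forall x forall y forall z (Rxy & Rxz -> Ryz).
G1: condition met.
G2: fails — Rmo and Rmn but not Ron.
G3: fails — Rw0w1 and Rw0w1 but not Rw1w1.
G4: fails — Ruv and Ruv but not Rvv.
Valid on: G1.

G1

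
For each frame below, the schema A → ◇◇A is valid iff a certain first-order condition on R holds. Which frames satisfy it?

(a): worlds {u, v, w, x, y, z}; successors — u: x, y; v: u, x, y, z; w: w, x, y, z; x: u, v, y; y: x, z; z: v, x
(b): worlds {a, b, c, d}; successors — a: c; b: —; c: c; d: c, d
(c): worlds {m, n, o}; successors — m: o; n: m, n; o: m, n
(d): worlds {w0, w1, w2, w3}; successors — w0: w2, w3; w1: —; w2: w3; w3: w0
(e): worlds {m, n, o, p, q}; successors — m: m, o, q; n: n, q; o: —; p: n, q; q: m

This is the axiom for a generalized confluence (Geach) condition; its first-order frame correspondent is ∀x ∃w (x = w ∧ xR²w).
(a): holds.
(b): fails — at a but no w with a=w and aR²w.
(c): holds.
(d): fails — at w1 but no w with w1=w and w1R²w.
(e): fails — at o but no w with o=w and oR²w.
Valid on: (a), (c).

(a), (c)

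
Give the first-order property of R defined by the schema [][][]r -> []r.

This is a Sahlqvist (Geach-type) schema ◇^0□^3r → □^1◇^0r.
Minimal-valuation argument: fix x; take any y with xR^0y and any z with xR^1z. Set V(r) to the set of worlds R-reachable from y in exactly 3 steps. Then □^3r holds at y, so the antecedent holds at x; validity forces ◇^0r at z, giving a w with zR^0w and yR^3w.
First-order correspondent: forall x forall z (xRz -> exists w (x R^3 w & z = w)).

forall x forall z (xRz -> exists w (x R^3 w & z = w))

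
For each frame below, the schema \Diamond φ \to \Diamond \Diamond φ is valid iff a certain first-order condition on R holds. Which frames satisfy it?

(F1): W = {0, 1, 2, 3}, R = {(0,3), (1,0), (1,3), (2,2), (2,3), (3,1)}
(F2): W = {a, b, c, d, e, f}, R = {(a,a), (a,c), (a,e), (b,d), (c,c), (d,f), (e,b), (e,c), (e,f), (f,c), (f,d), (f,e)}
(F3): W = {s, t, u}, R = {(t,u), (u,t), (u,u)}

(F3)

The schema corresponds to a generalized confluence (Geach) condition: \forall x \forall y (xRy \to \exists w (y = w \wedge x R^2 w)).
(F1): fails — 0R3 but no w with 3=w and 0R²w.
(F2): fails — bRd but no w with d=w and bR²w.
(F3): condition met.
Valid on: (F3).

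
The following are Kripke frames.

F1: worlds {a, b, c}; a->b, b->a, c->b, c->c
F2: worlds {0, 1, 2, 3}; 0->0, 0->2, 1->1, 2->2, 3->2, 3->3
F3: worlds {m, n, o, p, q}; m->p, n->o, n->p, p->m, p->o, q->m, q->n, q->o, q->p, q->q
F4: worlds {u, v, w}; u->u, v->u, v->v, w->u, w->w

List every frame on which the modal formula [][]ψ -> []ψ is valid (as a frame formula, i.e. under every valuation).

F2, F4

This is the axiom for density; its first-order frame correspondent is forall x forall y (Rxy -> exists z (Rxz & Rzy)).
F1: fails — Rab but no z with Raz and Rzb.
F2: ✓.
F3: fails — Rpm but no z with Rpz and Rzm.
F4: ✓.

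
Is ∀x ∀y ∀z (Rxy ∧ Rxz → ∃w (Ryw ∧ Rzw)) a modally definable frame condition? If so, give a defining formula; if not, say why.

The condition is convergence. A defining modal formula is ◇□q → □◇q.
Suppose ◇□q→□◇q is valid. Take Rxy, Rxz and set V(q)={w : Ryw}. Then □q at y so ◇□q at x, so □◇q at x, so ◇q at z, giving w with Rzw and Ryw.

Yes, by ◇□q → □◇q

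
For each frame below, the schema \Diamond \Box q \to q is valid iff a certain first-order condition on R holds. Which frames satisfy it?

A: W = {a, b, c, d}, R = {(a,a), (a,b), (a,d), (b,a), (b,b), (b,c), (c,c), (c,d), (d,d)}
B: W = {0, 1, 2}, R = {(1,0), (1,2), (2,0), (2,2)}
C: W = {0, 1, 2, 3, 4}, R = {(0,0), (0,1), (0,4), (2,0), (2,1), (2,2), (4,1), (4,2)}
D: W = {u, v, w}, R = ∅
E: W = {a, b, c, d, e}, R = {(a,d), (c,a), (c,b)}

Frame correspondent (Sahlqvist): \forall x \forall y (Rxy \to Ryx) — i.e. symmetry.
A: fails — Rbc but not Rcb.
B: fails — R12 but not R21.
C: fails — R01 but not R10.
D: condition met.
E: fails — Rca but not Rac.
Valid on: D.

D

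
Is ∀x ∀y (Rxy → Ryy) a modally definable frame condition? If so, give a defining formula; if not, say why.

Yes, by □(□r → r)

This is a Sahlqvist condition; the T□ axiom □(□r → r) defines it.
Suppose □(□r→r) is valid. Take Rxy and set V(r)={w : Ryw}. Then at y, □r holds; since □(□r→r) at x, □r→r at y, so r at y, i.e. Ryy.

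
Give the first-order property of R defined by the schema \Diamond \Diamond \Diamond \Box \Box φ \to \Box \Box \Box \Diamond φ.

\forall x \forall y \forall z ((x R^3 y \wedge x R^3 z) \to \exists w (y R^2 w \wedge zRw))

This is a Sahlqvist (Geach-type) schema ◇^3□^2φ → □^3◇^1φ.
Minimal-valuation argument: fix x; take any y with xR^3y and any z with xR^3z. Set V(φ) to the set of worlds R-reachable from y in exactly 2 steps. Then □^2φ holds at y, so the antecedent holds at x; validity forces ◇^1φ at z, giving a w with zR^1w and yR^2w.
First-order correspondent: \forall x \forall y \forall z ((x R^3 y \wedge x R^3 z) \to \exists w (y R^2 w \wedge zRw)).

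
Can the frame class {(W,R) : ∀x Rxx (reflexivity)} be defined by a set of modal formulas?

Yes, by □p → p

Yes: it is reflexivity, defined by the T schema □p → p.
Suppose □p→p is valid. At any x set V(p)={w : Rxw}. Then □p holds at x, so p holds at x, i.e. Rxx.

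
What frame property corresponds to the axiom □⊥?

□⊥ is valid iff no world has any successor (otherwise □⊥ fails at any world with one).
Conversely, on a frame with emptiness of R the schema holds at every world under every valuation.
So the correspondent is emptiness of R.

emptiness of R: ∀x ∀y ¬Rxy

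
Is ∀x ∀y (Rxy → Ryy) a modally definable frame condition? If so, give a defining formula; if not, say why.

Yes: it is shift-reflexivity, defined by the T□ schema □(□q → q).
Suppose □(□q→q) is valid. Take Rxy and set V(q)={w : Ryw}. Then at y, □q holds; since □(□q→q) at x, □q→q at y, so q at y, i.e. Ryy.

Definable; □(□q → q) defines it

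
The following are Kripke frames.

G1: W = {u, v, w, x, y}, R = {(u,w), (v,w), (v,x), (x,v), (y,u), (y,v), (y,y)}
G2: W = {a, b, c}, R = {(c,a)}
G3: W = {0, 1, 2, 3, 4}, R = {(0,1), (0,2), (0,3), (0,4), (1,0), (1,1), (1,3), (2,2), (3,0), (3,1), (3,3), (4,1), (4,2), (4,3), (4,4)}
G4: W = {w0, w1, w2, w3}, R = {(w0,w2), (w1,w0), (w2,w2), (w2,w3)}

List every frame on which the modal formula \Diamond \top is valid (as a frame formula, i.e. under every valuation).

Frame correspondent (Sahlqvist): \forall x \exists y Rxy — i.e. seriality.
G1: fails — world w has no successor.
G2: fails — world a has no successor.
G3: satisfies the condition.
G4: fails — world w3 has no successor.

G3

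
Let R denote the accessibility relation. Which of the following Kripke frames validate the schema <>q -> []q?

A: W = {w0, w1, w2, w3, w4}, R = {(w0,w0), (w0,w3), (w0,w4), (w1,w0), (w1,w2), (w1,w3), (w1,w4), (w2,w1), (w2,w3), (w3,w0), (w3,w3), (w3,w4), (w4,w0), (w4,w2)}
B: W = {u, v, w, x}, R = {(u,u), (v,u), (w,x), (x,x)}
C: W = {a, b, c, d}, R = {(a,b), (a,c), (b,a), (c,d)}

B

The schema corresponds to partial functionality: forall x forall y forall z (Rxy & Rxz -> y = z).
A: fails — w0 sees both w0 and w3.
B: condition met.
C: fails — a sees both b and c.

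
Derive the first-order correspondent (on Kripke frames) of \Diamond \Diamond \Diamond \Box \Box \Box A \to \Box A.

\forall x \forall y \forall z ((x R^3 y \wedge xRz) \to \exists w (y R^3 w \wedge z = w))

This is a Sahlqvist (Geach-type) schema ◇^3□^3A → □^1◇^0A.
Minimal-valuation argument: fix x; take any y with xR^3y and any z with xR^1z. Set V(A) to the set of worlds R-reachable from y in exactly 3 steps. Then □^3A holds at y, so the antecedent holds at x; validity forces ◇^0A at z, giving a w with zR^0w and yR^3w.
First-order correspondent: \forall x \forall y \forall z ((x R^3 y \wedge xRz) \to \exists w (y R^3 w \wedge z = w)).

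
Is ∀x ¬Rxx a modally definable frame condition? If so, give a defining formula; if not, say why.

Modal frame validity is preserved under surjective bounded morphisms.
The 5-cycle (worlds s,t,u,v,w with s→t→u→v→w→s) is irreflexive, and the map sending every world to a single reflexive point • is a surjective bounded morphism (forth: every edge maps to (•,•); back: every world has a successor). So any modal formula valid on the 5-cycle is also valid on the reflexive point, which is not irreflexive.
So no modal formula (or set of formulas) defines exactly the irreflexive frames.

Not modally definable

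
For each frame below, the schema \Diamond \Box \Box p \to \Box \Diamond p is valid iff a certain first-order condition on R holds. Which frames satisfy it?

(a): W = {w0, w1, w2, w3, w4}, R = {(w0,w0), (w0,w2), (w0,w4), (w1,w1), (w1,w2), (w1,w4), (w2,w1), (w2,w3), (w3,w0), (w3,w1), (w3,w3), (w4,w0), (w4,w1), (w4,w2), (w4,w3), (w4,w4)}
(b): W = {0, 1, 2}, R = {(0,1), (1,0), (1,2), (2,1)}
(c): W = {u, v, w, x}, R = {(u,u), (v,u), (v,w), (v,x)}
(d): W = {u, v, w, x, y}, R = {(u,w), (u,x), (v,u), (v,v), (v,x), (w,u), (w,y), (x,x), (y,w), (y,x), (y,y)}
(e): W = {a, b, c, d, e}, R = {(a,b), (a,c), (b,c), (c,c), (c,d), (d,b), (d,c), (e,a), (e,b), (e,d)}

Frame correspondent (Sahlqvist): \forall x \forall y \forall z ((xRy \wedge xRz) \to \exists w (y R^2 w \wedge zRw)) — i.e. a generalized confluence (Geach) condition.
(a): ✓.
(b): fails — 0R1, 0R1 but no w with 1R²w and 1Rw.
(c): fails — vRu, vRw but no t with uR²t and wRt.
(d): fails — uRx, uRw but no t with xR²t and wRt.
(e): ✓.
Valid on: (a), (e).

(a), (e)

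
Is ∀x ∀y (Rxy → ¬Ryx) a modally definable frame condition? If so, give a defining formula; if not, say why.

Any modally definable frame class is closed under surjective bounded morphisms.
The 5-cycle (worlds a,b,c,d,e with a→b→c→d→e→a) is asymmetric. Mapping every world to a single reflexive point • is a surjective bounded morphism, and the reflexive point is not asymmetric (R•• but asymmetry requires ¬R••).
Hence asymmetry is not modally definable.

Not modally definable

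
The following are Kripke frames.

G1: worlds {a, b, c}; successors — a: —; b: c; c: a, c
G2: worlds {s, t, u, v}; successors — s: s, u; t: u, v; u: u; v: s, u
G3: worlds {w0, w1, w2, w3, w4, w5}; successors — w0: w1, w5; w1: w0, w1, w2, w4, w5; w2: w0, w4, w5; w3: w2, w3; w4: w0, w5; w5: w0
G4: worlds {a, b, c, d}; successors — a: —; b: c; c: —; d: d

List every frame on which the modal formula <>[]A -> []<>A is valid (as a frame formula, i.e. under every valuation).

G2

The schema corresponds to convergence: forall x forall y forall z (Rxy & Rxz -> exists w (Ryw & Rzw)).
G1: fails — Rca and Rca but a and a have no common successor.
G2: satisfies the condition.
G3: fails — Rw1w5 and Rw1w0 but w5 and w0 have no common successor.
G4: fails — Rbc and Rbc but c and c have no common successor.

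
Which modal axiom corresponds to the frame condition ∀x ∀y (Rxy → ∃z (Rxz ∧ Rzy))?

□□r → □r

A defining formula is □□r → □r (the C4 axiom).
Suppose □□r→□r is valid. Take Rxy and set V(r)={w : xR²w}. Then □□r at x, so □r at x, so r at y, i.e. ∃z(Rxz∧Rzy).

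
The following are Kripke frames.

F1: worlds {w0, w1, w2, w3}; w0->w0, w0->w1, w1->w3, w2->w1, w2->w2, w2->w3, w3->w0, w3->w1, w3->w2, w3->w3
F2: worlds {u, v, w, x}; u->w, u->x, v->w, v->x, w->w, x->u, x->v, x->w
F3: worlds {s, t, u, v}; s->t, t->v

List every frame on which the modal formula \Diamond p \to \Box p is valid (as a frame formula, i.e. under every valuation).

F3

The schema corresponds to partial functionality: \forall x \forall y \forall z (Rxy \wedge Rxz \to y = z).
F1: fails — w0 sees both w0 and w1.
F2: fails — u sees both w and x.
F3: ✓.
Valid on: F3.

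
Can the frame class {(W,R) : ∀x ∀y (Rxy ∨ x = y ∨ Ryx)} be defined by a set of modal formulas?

No

Modal frame validity is preserved under disjoint unions.
Take 2 disjoint single-world reflexive frames: each is trivially connected, but their disjoint union has 2 worlds with no edge between distinct components, so it is not connected.
Hence connectedness of R is not modally definable.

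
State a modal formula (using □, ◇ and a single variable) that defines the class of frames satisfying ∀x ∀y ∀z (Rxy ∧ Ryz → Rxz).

A defining formula is □s → □□s (the 4 axiom).
Suppose □s→□□s is valid. Take Rxy, Ryz and set V(s)={w : Rxw}. Then □s at x, so □□s at x, so □s at y, so s at z, i.e. Rxz.

□s → □□s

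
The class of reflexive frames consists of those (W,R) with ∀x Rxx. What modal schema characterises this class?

A defining formula is □s → s (the T axiom).
Suppose □s→s is valid. At any x set V(s)={w : Rxw}. Then □s holds at x, so s holds at x, i.e. Rxx.

□s → s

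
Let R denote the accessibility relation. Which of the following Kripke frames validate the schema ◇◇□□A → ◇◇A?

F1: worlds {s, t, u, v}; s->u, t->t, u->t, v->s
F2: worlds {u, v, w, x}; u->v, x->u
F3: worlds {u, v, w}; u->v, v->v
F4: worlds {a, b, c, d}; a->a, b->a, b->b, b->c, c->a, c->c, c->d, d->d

Frame correspondent (Sahlqvist): ∀x ∀y (xR²y → ∃w (yR²w ∧ xR²w)) — i.e. a generalized confluence (Geach) condition.
F1: fails — vR²u but no w with uR²w and vR²w.
F2: fails — xR²v but no t with vR²t and xR²t.
F3: condition met.
F4: condition met.
Valid on: F3, F4.

F3, F4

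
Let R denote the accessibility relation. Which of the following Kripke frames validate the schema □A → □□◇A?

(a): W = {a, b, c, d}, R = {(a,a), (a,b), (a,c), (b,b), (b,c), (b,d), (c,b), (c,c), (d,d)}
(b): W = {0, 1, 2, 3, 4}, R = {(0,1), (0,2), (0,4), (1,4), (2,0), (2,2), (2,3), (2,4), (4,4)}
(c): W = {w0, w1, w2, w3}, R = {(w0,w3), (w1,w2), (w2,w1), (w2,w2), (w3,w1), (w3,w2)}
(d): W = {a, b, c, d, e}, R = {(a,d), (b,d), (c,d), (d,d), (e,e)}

(d)

This is the axiom for a generalized confluence (Geach) condition; its first-order frame correspondent is ∀x ∀z (xR²z → ∃w (xRw ∧ zRw)).
(a): fails — aR²d but no w with aRw and dRw.
(b): fails — 0R²3 but no w with 0Rw and 3Rw.
(c): fails — w0R²w1 but no w with w0Rw and w1Rw.
(d): holds.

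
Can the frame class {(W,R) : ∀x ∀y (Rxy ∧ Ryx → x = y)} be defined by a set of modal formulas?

Any modally definable frame class is closed under surjective bounded morphisms.
The 4-cycle (worlds w0,w1,w2,w3 with w0→w1→w2→w3→w0) is antisymmetric. Sending even-indexed worlds to • and odd-indexed worlds to ∘ is a surjective bounded morphism onto the two-world frame with •↔∘, which is not antisymmetric.
Hence antisymmetry is not modally definable.

No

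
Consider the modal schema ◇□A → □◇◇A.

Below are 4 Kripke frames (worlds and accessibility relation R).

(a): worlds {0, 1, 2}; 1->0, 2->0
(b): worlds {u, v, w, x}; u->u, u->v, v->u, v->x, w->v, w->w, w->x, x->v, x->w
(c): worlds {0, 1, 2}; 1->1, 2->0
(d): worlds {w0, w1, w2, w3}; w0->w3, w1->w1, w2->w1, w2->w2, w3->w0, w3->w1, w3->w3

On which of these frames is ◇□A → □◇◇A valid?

The schema corresponds to a generalized confluence (Geach) condition: ∀x ∀y ∀z ((xRy ∧ xRz) → ∃w (yRw ∧ zR²w)).
(a): fails — 1R0, 1R0 but no w with 0Rw and 0R²w.
(b): condition met.
(c): fails — 2R0, 2R0 but no w with 0Rw and 0R²w.
(d): fails — w3Rw0, w3Rw1 but no w with w0Rw and w1R²w.
Valid on: (b).

(b)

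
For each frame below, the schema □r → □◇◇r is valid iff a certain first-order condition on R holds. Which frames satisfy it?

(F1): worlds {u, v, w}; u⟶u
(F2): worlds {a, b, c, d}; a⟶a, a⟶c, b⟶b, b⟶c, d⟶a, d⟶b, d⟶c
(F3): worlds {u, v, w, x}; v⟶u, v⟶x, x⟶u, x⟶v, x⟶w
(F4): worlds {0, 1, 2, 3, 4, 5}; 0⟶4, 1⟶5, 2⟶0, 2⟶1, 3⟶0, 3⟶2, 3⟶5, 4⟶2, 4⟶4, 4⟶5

The schema corresponds to a generalized confluence (Geach) condition: ∀x ∀z (xRz → ∃w (xRw ∧ zR²w)).
(F1): ✓.
(F2): fails — aRc but no w with aRw and cR²w.
(F3): fails — vRu but no t with vRt and uR²t.
(F4): fails — 1R5 but no w with 1Rw and 5R²w.

(F1)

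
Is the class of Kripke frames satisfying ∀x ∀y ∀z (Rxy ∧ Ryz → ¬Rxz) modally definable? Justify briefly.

Not modally definable

If a class were modally definable it would be closed under surjective bounded morphisms (Goldblatt–Thomason).
The 3-cycle (worlds a,b,c with a→b→c→a) is intransitive. Mapping every world to a single reflexive point • is a surjective bounded morphism; the reflexive point is not intransitive (R••∧R•• but R••).
So no modal formula (or set of formulas) defines exactly the intransitive frames.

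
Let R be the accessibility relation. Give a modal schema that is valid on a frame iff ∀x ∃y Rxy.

This is seriality; the standard corresponding axiom is D: □r → ◇r.
Suppose □r→◇r is valid. At any x set V(r)=W. Then □r at x, so ◇r at x, so x has a successor.

□r → ◇r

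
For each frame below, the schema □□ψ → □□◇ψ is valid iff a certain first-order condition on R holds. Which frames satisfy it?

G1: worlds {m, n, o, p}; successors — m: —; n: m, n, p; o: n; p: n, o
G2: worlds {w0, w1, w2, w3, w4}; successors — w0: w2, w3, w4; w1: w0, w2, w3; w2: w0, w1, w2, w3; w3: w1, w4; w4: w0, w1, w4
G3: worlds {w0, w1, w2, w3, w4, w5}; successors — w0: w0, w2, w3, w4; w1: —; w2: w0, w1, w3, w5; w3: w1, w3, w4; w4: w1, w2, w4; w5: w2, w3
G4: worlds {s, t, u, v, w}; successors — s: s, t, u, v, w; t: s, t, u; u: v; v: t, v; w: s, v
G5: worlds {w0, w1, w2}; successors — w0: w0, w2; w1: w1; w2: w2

G2, G4, G5

This is the axiom for a generalized confluence (Geach) condition; its first-order frame correspondent is ∀x ∀z (xR²z → ∃w (xR²w ∧ zRw)).
G1: fails — nR²m but no w with nR²w and mRw.
G2: condition met.
G3: fails — w0R²w1 but no w with w0R²w and w1Rw.
G4: condition met.
G5: condition met.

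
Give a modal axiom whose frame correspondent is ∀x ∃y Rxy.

A defining formula is □q → ◇q (the D axiom).
Suppose □q→◇q is valid. At any x set V(q)=W. Then □q at x, so ◇q at x, so x has a successor.

□q → ◇q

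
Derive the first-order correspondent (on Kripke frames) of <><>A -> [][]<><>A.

This is a Sahlqvist (Geach-type) schema ◇^2□^0A → □^2◇^2A.
First-order correspondent: forall x forall y forall z ((x R^2 y & x R^2 z) -> exists w (y = w & z R^2 w)).

forall x forall y forall z ((x R^2 y & x R^2 z) -> exists w (y = w & z R^2 w))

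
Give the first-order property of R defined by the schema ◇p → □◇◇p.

∀x ∀y ∀z ((xRy ∧ xRz) → ∃w (y = w ∧ zR²w))

This is a Sahlqvist (Geach-type) schema ◇^1□^0p → □^1◇^2p.
Minimal-valuation argument: fix x; take any y with xR^1y and any z with xR^1z. Set V(p) to the set of worlds R-reachable from y in exactly 0 steps. Then □^0p holds at y, so the antecedent holds at x; validity forces ◇^2p at z, giving a w with zR^2w and yR^0w.
First-order correspondent: ∀x ∀y ∀z ((xRy ∧ xRz) → ∃w (y = w ∧ zR²w)).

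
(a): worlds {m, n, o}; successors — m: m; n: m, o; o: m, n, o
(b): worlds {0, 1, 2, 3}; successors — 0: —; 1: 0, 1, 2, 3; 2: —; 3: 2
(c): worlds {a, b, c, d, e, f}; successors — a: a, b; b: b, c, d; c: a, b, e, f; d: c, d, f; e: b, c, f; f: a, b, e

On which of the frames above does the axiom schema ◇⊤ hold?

The schema corresponds to seriality: ∀x ∃y Rxy.
(a): condition met.
(b): fails — world 0 has no successor.
(c): condition met.

(a), (c)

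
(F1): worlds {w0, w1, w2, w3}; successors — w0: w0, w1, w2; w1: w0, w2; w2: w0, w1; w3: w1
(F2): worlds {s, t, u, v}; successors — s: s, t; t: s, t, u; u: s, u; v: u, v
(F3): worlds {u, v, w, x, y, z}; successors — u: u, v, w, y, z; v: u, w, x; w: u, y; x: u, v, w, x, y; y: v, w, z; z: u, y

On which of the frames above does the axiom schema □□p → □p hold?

This is the axiom for density; its first-order frame correspondent is ∀x ∀y (Rxy → ∃z (Rxz ∧ Rzy)).
(F1): fails — Rw3w1 but no z with Rw3z and Rzw1.
(F2): ✓.
(F3): fails — Ryv but no t with Ryt and Rtv.

(F2)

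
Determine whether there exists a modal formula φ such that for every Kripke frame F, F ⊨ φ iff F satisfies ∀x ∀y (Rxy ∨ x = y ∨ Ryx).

Any modally definable frame class is closed under disjoint unions.
Take 3 disjoint single-world reflexive frames: each is trivially connected, but their disjoint union has 3 worlds with no edge between distinct components, so it is not connected.
So the class is not modally definable.

No — not modally definable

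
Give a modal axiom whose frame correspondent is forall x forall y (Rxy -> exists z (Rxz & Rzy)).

The condition is density. The C4 schema □□p → □p defines it.
Suppose □□p→□p is valid. Take Rxy and set V(p)={w : xR²w}. Then □□p at x, so □p at x, so p at y, i.e. ∃z(Rxz∧Rzy).

□□p → □p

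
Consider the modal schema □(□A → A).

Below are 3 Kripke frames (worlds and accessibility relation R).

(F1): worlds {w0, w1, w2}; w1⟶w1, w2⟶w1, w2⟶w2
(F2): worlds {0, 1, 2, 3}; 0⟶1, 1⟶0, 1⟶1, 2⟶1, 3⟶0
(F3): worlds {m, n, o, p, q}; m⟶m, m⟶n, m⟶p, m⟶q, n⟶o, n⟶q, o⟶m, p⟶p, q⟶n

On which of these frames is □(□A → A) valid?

(F1)

This is the axiom for shift-reflexivity; its first-order frame correspondent is ∀x ∀y (Rxy → Ryy).
(F1): holds.
(F2): fails — R10 but not R00.
(F3): fails — Rno but not Roo.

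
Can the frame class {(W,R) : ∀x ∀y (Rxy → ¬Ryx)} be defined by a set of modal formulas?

No — not modally definable

Modal frame validity is preserved under surjective bounded morphisms.
The 3-cycle (worlds s,t,u with s→t→u→s) is asymmetric. Mapping every world to a single reflexive point • is a surjective bounded morphism, and the reflexive point is not asymmetric (R•• but asymmetry requires ¬R••).
So no modal formula (or set of formulas) defines exactly the asymmetric frames.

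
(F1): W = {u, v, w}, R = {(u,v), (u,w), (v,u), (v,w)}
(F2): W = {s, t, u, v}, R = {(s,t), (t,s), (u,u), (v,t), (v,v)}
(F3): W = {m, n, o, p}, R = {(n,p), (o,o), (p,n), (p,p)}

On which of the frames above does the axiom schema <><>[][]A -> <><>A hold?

(F2), (F3)

The schema corresponds to a generalized confluence (Geach) condition: forall x forall y (x R^2 y -> exists w (y R^2 w & x R^2 w)).
(F1): fails — uR²w but no t with wR²t and uR²t.
(F2): satisfies the condition.
(F3): satisfies the condition.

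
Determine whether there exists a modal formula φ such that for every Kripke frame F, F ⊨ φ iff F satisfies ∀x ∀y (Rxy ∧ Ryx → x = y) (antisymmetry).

If a class were modally definable it would be closed under surjective bounded morphisms (Goldblatt–Thomason).
The 4-cycle (worlds w0,w1,w2,w3 with w0→w1→w2→w3→w0) is antisymmetric. Sending even-indexed worlds to s and odd-indexed worlds to t is a surjective bounded morphism onto the two-world frame with s↔t, which is not antisymmetric.
So no modal formula (or set of formulas) defines exactly the antisymmetric frames.

Not modally definable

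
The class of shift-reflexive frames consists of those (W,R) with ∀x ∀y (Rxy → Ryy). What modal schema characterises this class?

A defining formula is □(□ψ → ψ) (the T□ axiom).
Suppose □(□ψ→ψ) is valid. Take Rxy and set V(ψ)={w : Ryw}. Then at y, □ψ holds; since □(□ψ→ψ) at x, □ψ→ψ at y, so ψ at y, i.e. Ryy.

□(□ψ → ψ)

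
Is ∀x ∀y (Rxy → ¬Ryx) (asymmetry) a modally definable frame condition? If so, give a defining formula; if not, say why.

Modal frame validity is preserved under surjective bounded morphisms.
The 3-cycle (worlds a,b,c with a→b→c→a) is asymmetric. Mapping every world to a single reflexive point • is a surjective bounded morphism, and the reflexive point is not asymmetric (R•• but asymmetry requires ¬R••).
Hence asymmetry is not modally definable.

No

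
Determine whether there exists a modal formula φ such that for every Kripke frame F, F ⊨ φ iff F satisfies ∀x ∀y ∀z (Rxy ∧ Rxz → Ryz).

Yes, by ◇r → □◇r

Yes: it is the Euclidean property, defined by the 5 schema ◇r → □◇r.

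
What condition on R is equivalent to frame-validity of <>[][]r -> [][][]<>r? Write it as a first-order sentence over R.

forall x forall y forall z ((xRy & x R^3 z) -> exists w (y R^2 w & zRw))

This is a Sahlqvist (Geach-type) schema ◇^1□^2r → □^3◇^1r.
First-order correspondent: forall x forall y forall z ((xRy & x R^3 z) -> exists w (y R^2 w & zRw)).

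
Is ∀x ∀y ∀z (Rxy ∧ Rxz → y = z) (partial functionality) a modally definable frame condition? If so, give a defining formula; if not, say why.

Yes: it is partial functionality, defined by the CD schema ◇q → □q.
Suppose ◇q→□q is valid. Take Rxy, Rxz and set V(q)={y}. Then ◇q at x, so □q at x, so q at z, i.e. z=y.

Definable; ◇q → □q defines it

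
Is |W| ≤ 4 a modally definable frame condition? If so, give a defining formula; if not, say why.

If a class were modally definable it would be closed under disjoint unions (Goldblatt–Thomason).
Any modal formula valid on each of 5 disjoint one-world frames is valid on their disjoint union (validity is preserved under disjoint unions). Each one-world frame has |W|=1≤4, but the union has |W|=5.
So the class is not modally definable.

No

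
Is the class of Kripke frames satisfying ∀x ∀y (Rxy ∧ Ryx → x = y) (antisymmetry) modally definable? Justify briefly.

Not definable by any modal formula

If a class were modally definable it would be closed under surjective bounded morphisms (Goldblatt–Thomason).
The 8-cycle (worlds 0,1,2,3,4,5,6,7 with 0→1→2→3→4→5→6→7→0) is antisymmetric. Sending even-indexed worlds to s and odd-indexed worlds to t is a surjective bounded morphism onto the two-world frame with s↔t, which is not antisymmetric.
So no modal formula (or set of formulas) defines exactly the antisymmetric frames.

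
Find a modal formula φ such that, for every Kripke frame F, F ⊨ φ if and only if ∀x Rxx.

This is reflexivity; the standard corresponding axiom is T: □r → r.
Suppose □r→r is valid. At any x set V(r)={w : Rxw}. Then □r holds at x, so r holds at x, i.e. Rxx.

□r → r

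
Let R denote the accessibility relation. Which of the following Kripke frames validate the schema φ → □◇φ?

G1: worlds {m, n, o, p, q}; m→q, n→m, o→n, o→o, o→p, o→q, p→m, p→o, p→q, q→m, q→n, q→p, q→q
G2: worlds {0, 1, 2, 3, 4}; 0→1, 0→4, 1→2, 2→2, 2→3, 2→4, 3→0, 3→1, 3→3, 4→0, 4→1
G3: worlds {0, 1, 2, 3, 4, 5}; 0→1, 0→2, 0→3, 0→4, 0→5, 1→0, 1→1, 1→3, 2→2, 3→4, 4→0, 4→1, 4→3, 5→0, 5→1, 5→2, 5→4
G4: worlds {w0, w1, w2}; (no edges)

Frame correspondent (Sahlqvist): ∀x ∀y (Rxy → Ryx) — i.e. symmetry.
G1: fails — Ron but not Rno.
G2: fails — R31 but not R13.
G3: fails — R02 but not R20.
G4: condition met.
Valid on: G4.

G4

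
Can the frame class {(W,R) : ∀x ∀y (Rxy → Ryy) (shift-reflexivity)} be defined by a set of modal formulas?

Yes — defined by □(□q → q)

Yes: it is shift-reflexivity, defined by the T□ schema □(□q → q).
Suppose □(□q→q) is valid. Take Rxy and set V(q)={w : Ryw}. Then at y, □q holds; since □(□q→q) at x, □q→q at y, so q at y, i.e. Ryy.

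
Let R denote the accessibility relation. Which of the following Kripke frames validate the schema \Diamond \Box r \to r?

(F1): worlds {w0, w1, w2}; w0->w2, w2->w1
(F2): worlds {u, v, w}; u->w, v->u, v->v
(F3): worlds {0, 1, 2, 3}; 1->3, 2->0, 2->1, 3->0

none

This is the axiom for symmetry; its first-order frame correspondent is \forall x \forall y (Rxy \to Ryx).
(F1): fails — Rw0w2 but not Rw2w0.
(F2): fails — Rvu but not Ruv.
(F3): fails — R20 but not R02.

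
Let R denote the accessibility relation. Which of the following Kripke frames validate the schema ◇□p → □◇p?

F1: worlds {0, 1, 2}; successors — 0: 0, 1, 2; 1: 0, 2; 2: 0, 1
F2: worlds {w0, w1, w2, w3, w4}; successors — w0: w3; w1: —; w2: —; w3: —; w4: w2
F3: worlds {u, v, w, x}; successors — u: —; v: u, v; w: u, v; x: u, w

Frame correspondent (Sahlqvist): ∀x ∀y ∀z (Rxy ∧ Rxz → ∃w (Ryw ∧ Rzw)) — i.e. convergence.
F1: satisfies the condition.
F2: fails — Rw0w3 and Rw0w3 but w3 and w3 have no common successor.
F3: fails — Rvv and Rvu but v and u have no common successor.

F1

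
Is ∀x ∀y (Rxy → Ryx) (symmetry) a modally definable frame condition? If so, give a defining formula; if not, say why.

Yes, by r → □◇r

Yes: it is symmetry, defined by the B schema r → □◇r.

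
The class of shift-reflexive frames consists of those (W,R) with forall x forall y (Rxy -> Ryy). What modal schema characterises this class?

This is shift-reflexivity; the standard corresponding axiom is T□: □(□s → s).

□(□s → s)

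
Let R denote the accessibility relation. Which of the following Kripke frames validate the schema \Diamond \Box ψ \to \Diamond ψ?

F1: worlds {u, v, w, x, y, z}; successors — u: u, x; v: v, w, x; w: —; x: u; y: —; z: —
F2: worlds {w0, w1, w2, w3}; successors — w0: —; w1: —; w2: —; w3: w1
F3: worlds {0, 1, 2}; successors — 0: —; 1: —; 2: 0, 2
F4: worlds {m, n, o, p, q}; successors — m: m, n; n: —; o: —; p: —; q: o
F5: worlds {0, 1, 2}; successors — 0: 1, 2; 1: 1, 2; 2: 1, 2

F5

The schema corresponds to a generalized confluence (Geach) condition: \forall x \forall y (xRy \to \exists w (yRw \wedge xRw)).
F1: fails — vRw but no t with wRt and vRt.
F2: fails — w3Rw1 but no w with w1Rw and w3Rw.
F3: fails — 2R0 but no w with 0Rw and 2Rw.
F4: fails — mRn but no w with nRw and mRw.
F5: condition met.
Valid on: F5.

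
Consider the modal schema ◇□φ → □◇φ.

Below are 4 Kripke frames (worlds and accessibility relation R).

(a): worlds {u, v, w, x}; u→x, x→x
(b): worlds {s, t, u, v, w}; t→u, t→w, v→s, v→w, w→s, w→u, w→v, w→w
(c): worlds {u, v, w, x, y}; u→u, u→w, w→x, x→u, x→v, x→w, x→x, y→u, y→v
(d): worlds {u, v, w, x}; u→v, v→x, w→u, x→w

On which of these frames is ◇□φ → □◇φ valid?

(a), (d)

The schema corresponds to convergence: ∀x ∀y ∀z (Rxy ∧ Rxz → ∃w (Ryw ∧ Rzw)).
(a): holds.
(b): fails — Rtw and Rtu but w and u have no common successor.
(c): fails — Ruw and Ruu but w and u have no common successor.
(d): holds.
Valid on: (a), (d).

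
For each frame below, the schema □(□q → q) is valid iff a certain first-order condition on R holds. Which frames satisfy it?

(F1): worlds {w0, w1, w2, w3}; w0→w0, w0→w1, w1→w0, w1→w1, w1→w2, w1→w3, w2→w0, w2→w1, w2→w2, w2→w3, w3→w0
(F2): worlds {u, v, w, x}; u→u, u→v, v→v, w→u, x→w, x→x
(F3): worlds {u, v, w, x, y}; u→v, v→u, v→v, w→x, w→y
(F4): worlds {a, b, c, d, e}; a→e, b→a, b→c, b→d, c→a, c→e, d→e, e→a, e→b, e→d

none

The schema corresponds to shift-reflexivity: ∀x ∀y (Rxy → Ryy).
(F1): fails — Rw1w3 but not Rw3w3.
(F2): fails — Rxw but not Rww.
(F3): fails — Rwx but not Rxx.
(F4): fails — Rbc but not Rcc.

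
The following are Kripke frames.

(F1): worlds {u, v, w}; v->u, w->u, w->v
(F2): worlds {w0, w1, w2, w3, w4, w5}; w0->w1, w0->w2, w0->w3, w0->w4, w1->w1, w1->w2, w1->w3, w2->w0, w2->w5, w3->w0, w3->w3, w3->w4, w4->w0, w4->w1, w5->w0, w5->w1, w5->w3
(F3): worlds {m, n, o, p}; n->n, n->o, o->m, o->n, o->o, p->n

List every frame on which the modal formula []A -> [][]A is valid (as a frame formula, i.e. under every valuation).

(F1)

Frame correspondent (Sahlqvist): forall x forall y forall z (Rxy & Ryz -> Rxz) — i.e. transitivity.
(F1): condition met.
(F2): fails — Rw1w2 and Rw2w0 but not Rw1w0.
(F3): fails — Rpn and Rno but not Rpo.
Valid on: (F1).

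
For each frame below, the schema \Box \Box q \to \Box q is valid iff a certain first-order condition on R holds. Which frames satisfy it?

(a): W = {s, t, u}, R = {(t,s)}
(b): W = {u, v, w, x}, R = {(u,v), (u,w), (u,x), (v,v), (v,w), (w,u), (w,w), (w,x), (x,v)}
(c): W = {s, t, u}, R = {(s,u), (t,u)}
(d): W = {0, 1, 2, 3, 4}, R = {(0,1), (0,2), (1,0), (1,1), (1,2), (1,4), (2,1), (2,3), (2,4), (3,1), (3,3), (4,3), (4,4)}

Frame correspondent (Sahlqvist): \forall x \forall y (Rxy \to \exists z (Rxz \wedge Rzy)) — i.e. density.
(a): fails — Rts but no z with Rtz and Rzs.
(b): ✓.
(c): fails — Rsu but no z with Rsz and Rzu.
(d): ✓.

(b), (d)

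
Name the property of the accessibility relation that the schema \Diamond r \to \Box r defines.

Partial functionality

Suppose ◇r→□r is valid. Take Rxy, Rxz and set V(r)={y}. Then ◇r at x, so □r at x, so r at z, i.e. z=y.
The converse is a direct semantic check.
So the correspondent is partial functionality.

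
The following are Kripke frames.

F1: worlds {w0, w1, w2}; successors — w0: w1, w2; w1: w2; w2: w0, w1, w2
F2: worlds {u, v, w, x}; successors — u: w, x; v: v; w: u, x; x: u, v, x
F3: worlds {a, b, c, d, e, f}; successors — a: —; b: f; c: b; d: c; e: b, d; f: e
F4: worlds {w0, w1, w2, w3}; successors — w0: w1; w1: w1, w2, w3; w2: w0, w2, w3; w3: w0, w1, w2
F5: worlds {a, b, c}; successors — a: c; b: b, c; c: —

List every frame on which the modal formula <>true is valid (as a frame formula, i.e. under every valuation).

F1, F2, F4

The schema corresponds to seriality: forall x exists y Rxy.
F1: satisfies the condition.
F2: satisfies the condition.
F3: fails — world a has no successor.
F4: satisfies the condition.
F5: fails — world c has no successor.
Valid on: F1, F2, F4.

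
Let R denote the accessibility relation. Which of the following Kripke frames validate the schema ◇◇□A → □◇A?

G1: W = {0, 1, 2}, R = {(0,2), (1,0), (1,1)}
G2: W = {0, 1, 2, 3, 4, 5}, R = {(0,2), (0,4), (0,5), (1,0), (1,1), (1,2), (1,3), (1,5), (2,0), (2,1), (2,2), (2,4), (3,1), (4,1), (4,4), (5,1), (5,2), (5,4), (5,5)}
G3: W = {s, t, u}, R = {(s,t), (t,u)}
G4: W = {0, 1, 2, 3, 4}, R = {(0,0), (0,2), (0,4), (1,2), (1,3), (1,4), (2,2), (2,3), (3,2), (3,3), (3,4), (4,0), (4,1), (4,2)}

G4

The schema corresponds to a generalized confluence (Geach) condition: ∀x ∀y ∀z ((xR²y ∧ xRz) → ∃w (yRw ∧ zRw)).
G1: fails — 1R²0, 1R1 but no w with 0Rw and 1Rw.
G2: fails — 1R²0, 1R3 but no w with 0Rw and 3Rw.
G3: fails — sR²u, sRt but no w with uRw and tRw.
G4: holds.
Valid on: G4.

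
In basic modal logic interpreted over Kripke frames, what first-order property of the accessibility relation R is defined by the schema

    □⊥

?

Emptiness of R

This is the Ver axiom.
Its frame correspondent is emptiness of R — ∀x ∀y ¬Rxy.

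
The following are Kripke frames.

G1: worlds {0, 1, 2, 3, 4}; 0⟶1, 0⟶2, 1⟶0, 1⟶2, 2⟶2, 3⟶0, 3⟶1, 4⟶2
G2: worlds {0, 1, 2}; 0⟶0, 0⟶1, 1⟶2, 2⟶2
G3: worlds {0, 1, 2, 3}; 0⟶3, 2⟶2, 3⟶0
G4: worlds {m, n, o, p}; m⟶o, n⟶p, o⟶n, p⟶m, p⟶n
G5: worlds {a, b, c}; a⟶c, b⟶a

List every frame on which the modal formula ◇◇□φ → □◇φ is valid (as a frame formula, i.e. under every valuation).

The schema corresponds to a generalized confluence (Geach) condition: ∀x ∀y ∀z ((xR²y ∧ xRz) → ∃w (yRw ∧ zRw)).
G1: condition met.
G2: fails — 0R²0, 0R1 but no w with 0Rw and 1Rw.
G3: fails — 0R²0, 0R3 but no w with 0Rw and 3Rw.
G4: fails — mR²n, mRo but no w with nRw and oRw.
G5: fails — bR²c, bRa but no w with cRw and aRw.

G1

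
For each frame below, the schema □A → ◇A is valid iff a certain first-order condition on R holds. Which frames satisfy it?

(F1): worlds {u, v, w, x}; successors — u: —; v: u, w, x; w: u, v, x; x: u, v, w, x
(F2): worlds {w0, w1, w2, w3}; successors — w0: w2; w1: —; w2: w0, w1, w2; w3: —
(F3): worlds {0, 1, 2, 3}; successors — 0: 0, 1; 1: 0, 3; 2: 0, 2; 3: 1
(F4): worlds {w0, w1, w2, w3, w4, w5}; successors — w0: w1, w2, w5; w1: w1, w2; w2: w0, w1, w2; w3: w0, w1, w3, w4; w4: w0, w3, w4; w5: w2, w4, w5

This is the axiom for seriality; its first-order frame correspondent is ∀x ∃y Rxy.
(F1): fails — world u has no successor.
(F2): fails — world w1 has no successor.
(F3): condition met.
(F4): condition met.

(F3), (F4)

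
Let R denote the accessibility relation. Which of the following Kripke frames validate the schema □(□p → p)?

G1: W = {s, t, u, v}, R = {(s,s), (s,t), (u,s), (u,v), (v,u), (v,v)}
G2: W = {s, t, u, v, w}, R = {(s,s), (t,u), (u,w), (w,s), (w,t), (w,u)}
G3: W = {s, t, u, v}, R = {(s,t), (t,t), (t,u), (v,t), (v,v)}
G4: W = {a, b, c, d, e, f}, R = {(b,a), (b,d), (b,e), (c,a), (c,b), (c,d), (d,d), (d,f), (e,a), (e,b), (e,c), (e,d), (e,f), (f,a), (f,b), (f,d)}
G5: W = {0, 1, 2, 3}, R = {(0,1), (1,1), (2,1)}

Frame correspondent (Sahlqvist): ∀x ∀y (Rxy → Ryy) — i.e. shift-reflexivity.
G1: fails — Rvu but not Ruu.
G2: fails — Rwt but not Rtt.
G3: fails — Rtu but not Ruu.
G4: fails — Reb but not Rbb.
G5: satisfies the condition.

G5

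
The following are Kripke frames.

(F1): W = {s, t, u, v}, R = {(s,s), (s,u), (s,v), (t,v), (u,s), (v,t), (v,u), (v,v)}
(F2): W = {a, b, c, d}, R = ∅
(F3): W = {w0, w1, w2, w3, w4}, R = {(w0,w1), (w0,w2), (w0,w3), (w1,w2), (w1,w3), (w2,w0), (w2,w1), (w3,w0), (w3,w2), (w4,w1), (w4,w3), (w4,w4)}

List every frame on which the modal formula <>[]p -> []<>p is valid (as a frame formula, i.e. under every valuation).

(F2)

Frame correspondent (Sahlqvist): forall x forall y forall z (Rxy & Rxz -> exists w (Ryw & Rzw)) — i.e. convergence.
(F1): fails — Rsv and Rsu but v and u have no common successor.
(F2): satisfies the condition.
(F3): fails — Rw0w1 and Rw0w2 but w1 and w2 have no common successor.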